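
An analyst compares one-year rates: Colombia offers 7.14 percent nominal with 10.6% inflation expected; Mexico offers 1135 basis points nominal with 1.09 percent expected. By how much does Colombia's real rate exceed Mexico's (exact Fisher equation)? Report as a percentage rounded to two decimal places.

Colombia: (1 + 0.0714)/(1 + 0.1060) − 1 = -3.1284%
Mexico: (1 + 0.1135)/(1 + 0.0109) − 1 = 10.1494%
Differential = -3.1284% − 10.1494% = -13.2778% → -13.28%.

-13.28%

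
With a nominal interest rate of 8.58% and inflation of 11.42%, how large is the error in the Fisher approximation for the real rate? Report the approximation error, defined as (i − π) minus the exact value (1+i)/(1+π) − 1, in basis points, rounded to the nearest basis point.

-29 basis points

Approximate: r ≈ 8.580% − 11.420% = -2.8400%
Exact: (1 + 0.0858)/(1 + 0.1142) − 1 = -2.5489%
Error = -2.8400% − (-2.5489%) = -0.2911% → -29 basis points.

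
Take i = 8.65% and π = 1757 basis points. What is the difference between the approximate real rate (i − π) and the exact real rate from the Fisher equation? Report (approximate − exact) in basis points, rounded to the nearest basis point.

-133 basis points

Approximate: r ≈ 8.650% − 17.570% = -8.9200%
Exact: (1 + 0.0865)/(1 + 0.1757) − 1 = -7.5870%
Error = -8.9200% − (-7.5870%) = -1.3330% → -133 basis points.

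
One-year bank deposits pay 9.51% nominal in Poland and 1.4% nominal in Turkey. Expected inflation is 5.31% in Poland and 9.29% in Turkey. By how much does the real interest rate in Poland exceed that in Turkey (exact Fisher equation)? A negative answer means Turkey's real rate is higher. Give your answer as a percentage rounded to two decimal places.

Poland: (1 + 0.0951)/(1 + 0.0531) − 1 = 3.9882%
Turkey: (1 + 0.0140)/(1 + 0.0929) − 1 = -7.2193%
Differential = 3.9882% − (-7.2193%) = 11.2075% → 11.21%.

11.21%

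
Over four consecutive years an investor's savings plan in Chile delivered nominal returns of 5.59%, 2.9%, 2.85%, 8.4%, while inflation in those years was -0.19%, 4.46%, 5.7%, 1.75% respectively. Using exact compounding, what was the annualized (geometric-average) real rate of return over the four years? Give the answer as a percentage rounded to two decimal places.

1.95%

Compound the nominal returns: 1.0559 × 1.0290 × 1.0285 × 1.0840 = 1.21135586.
Compound inflation: 0.9981 × 1.0446 × 1.0570 × 1.0175 = 1.12133011.
Deflate: 1.21135586 / 1.12133011 = 1.08028479.
Annualized real rate = 1.08028479^(1/4) − 1 = 1.9494% → 1.95%.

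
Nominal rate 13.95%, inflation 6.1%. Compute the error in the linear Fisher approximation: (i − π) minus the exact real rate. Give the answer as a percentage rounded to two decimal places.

Approximate: r ≈ 13.950% − 6.100% = 7.8500%
Exact: (1 + 0.1395)/(1 + 0.0610) − 1 = 7.3987%
Error = 7.8500% − 7.3987% = 0.4513% → 0.45%.

0.45%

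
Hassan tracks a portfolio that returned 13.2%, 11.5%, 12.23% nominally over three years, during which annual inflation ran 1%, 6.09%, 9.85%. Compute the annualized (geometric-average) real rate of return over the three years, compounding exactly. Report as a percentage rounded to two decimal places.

6.37%

Nominal growth factor = 1.1320 × 1.1150 × 1.1223 = 1.41654461
Price-level growth factor = 1.0100 × 1.0609 × 1.0985 = 1.17705264
Real growth factor = 1.41654461 / 1.17705264 = 1.20346752
Annualized real rate = 1.20346752^(1/3) − 1 = 6.3681% → 6.37%.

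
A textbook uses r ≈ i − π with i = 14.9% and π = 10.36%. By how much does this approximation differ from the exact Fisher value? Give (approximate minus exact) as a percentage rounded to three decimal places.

Approximate: r ≈ 14.900% − 10.360% = 4.5400%
Exact: (1 + 0.1490)/(1 + 0.1036) − 1 = 4.1138%
Error = 4.5400% − 4.1138% = 0.4262% → 0.426%.

0.426%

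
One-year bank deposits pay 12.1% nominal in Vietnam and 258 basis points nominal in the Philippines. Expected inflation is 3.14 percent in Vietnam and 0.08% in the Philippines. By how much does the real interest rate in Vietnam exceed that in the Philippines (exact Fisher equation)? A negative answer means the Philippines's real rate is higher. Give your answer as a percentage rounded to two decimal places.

6.19%

Vietnam: (1 + 0.1210)/(1 + 0.0314) − 1 = 8.6872%
The Philippines: (1 + 0.0258)/(1 + 0.0008) − 1 = 2.4980%
Differential = 8.6872% − 2.4980% = 6.1892% → 6.19%.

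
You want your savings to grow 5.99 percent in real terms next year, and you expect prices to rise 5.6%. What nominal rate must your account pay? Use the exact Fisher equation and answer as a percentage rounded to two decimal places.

(1 + i) = (1 + r)(1 + π) = 1.05990 × 1.05600 = 1.1192544
i = 1.1192544 − 1, so the required nominal rate is 11.93%.

11.93%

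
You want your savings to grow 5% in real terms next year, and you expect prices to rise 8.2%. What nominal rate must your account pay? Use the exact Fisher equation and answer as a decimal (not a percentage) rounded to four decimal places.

0.1361

(1 + i) = (1 + r)(1 + π) = 1.05000 × 1.08200 = 1.13610
i = 1.13610 − 1, so the required nominal rate is 0.1361.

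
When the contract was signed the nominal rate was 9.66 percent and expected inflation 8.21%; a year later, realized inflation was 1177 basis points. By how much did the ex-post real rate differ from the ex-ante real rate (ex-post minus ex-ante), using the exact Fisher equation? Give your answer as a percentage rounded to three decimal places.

Ex-ante: (1 + 0.0966)/(1 + 0.0821) − 1 = 1.3400%
Ex-post: (1 + 0.0966)/(1 + 0.1177) − 1 = -1.8878%
Difference (ex-post − ex-ante) = -3.2278% → -3.228%.

-3.228%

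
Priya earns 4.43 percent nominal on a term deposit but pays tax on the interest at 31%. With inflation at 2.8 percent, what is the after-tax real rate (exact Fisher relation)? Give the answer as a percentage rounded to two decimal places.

0.25%

After-tax nominal return = 4.43% × (1 − 0.31) = 3.0567%.
1 + r = 1.030567 / 1.02800 = 1.002497
After-tax real rate = 1.002497 − 1 → 0.25%.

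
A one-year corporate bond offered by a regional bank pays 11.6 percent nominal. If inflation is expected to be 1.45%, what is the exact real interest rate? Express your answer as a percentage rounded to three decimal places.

By the Fisher identity, 1 + r = (1 + i)/(1 + π).
1 + r = 1.11600 / 1.01450 = 1.100049
r = 1.100049 − 1 = 10.0049%, i.e. 10.005%.

10.005%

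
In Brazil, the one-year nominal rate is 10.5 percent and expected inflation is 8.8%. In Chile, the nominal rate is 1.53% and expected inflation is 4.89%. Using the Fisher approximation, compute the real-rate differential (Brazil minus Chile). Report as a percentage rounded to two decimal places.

Brazil: 10.5% − 8.8% = 1.700%
Chile: 1.53% − 4.89% = -3.360%
Differential = 5.060% → 5.06%.

5.06%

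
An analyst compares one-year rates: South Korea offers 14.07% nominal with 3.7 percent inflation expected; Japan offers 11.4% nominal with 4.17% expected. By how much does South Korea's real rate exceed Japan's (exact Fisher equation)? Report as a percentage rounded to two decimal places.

South Korea: (1 + 0.1407)/(1 + 0.0370) − 1 = 10.0000%
Japan: (1 + 0.1140)/(1 + 0.0417) − 1 = 6.9406%
Differential = 10.0000% − 6.9406% = 3.0594% → 3.06%.

3.06%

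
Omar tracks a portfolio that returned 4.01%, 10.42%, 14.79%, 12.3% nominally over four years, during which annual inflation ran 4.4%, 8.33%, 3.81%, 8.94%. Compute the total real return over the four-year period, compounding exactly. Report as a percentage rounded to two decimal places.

Nominal growth factor = 1.0401 × 1.1042 × 1.1479 × 1.1230 = 1.480494
Price-level growth factor = 1.0440 × 1.0833 × 1.0381 × 1.0894 = 1.279015
Real growth factor = 1.480494 / 1.279015 = 1.157526
Total real return = 1.157526 − 1 → 15.75%.

15.75%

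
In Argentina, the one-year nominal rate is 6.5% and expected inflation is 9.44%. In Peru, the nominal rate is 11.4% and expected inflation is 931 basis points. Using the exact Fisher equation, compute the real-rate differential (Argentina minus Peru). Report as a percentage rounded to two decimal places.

-4.60%

Argentina: (1 + 0.0650)/(1 + 0.0944) − 1 = -2.6864%
Peru: (1 + 0.1140)/(1 + 0.0931) − 1 = 1.9120%
Differential = -2.6864% − 1.9120% = -4.5984% → -4.60%.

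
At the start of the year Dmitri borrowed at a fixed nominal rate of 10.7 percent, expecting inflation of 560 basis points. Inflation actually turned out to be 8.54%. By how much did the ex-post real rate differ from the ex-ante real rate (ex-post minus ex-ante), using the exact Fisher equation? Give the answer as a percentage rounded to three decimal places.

-2.839%

Ex-ante: (1 + 0.1070)/(1 + 0.0560) − 1 = 4.829545%
Ex-post: (1 + 0.1070)/(1 + 0.0854) − 1 = 1.990050%
Difference (ex-post − ex-ante) = -2.839496% → -2.839%.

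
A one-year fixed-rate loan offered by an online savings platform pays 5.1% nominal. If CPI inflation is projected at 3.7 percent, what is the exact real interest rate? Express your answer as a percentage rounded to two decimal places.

1.35%

By the Fisher equation, 1 + r = (1 + i)/(1 + π).
1 + r = 1.05100 / 1.03700 = 1.013500
r = 1.013500 − 1 = 1.3500%, i.e. 1.35%.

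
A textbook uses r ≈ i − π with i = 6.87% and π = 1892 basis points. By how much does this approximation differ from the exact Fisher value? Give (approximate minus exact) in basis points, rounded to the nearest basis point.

Approximate: r ≈ 6.870% − 18.920% = -12.0500%
Exact: (1 + 0.0687)/(1 + 0.1892) − 1 = -10.1329%
Error = -12.0500% − (-10.1329%) = -1.9171% → -192 basis points.

-192 basis points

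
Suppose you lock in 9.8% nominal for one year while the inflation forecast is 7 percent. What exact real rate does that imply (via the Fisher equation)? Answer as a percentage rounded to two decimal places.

By the Fisher equation, 1 + r = (1 + i)/(1 + π).
1 + r = 1.09800 / 1.07000 = 1.026168
r = 1.026168 − 1 = 2.6168%, i.e. 2.62%.

2.62%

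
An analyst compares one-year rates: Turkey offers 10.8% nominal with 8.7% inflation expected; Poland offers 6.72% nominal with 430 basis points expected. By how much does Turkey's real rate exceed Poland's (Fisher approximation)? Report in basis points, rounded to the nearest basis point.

-32 basis points

Turkey: 10.8% − 8.7% = 2.100%
Poland: 6.72% − 4.3% = 2.420%
Differential = -0.320% → -32 basis points.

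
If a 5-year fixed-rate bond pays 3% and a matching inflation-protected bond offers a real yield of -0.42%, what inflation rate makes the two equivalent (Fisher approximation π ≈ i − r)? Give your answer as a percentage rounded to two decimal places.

3.42%

π ≈ i − r = 3% − (-0.42%) → 3.42%.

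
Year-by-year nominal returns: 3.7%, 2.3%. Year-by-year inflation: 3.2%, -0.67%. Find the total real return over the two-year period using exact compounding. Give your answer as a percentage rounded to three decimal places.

3.489%

Nominal growth factor = 1.0370 × 1.0230 = 1.060851
Price-level growth factor = 1.0320 × 0.9933 = 1.025086
Real growth factor = 1.060851 / 1.025086 = 1.034890
Total real return = 1.034890 − 1 → 3.489%.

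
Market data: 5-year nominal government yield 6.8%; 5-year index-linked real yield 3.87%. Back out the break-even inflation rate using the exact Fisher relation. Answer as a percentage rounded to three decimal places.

(1 + π) = (1 + i)/(1 + r) = 1.06800 / 1.03870 = 1.028208
Break-even inflation = 1.028208 − 1 → 2.821%.

2.821%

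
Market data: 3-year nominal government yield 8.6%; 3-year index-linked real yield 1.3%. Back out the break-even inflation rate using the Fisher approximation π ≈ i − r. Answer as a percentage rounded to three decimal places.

π ≈ i − r = 8.6% − 1.3% → 7.300%.

7.300%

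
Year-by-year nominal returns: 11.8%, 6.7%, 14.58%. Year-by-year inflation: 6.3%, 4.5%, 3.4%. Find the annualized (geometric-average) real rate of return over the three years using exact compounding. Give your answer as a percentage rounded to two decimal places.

5.97%

Compound the nominal returns: 1.1180 × 1.0670 × 1.1458 = 1.36683169.
Compound inflation: 1.0630 × 1.0450 × 1.0340 = 1.14860339.
Deflate: 1.36683169 / 1.14860339 = 1.18999448.
Annualized real rate = 1.18999448^(1/3) − 1 = 5.9697% → 5.97%.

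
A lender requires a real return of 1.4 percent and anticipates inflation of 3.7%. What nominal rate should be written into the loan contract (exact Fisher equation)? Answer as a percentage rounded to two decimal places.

5.15%

(1 + i) = (1 + r)(1 + π) = 1.01400 × 1.03700 = 1.051518
i = 1.051518 − 1, so the required nominal rate is 5.15%.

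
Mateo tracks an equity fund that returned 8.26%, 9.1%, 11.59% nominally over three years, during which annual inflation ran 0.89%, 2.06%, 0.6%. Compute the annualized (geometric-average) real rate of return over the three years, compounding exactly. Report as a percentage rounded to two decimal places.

8.36%

Nominal growth factor = 1.0826 × 1.0910 × 1.1159 = 1.31800801
Price-level growth factor = 1.0089 × 1.0206 × 1.0060 = 1.03586144
Real growth factor = 1.31800801 / 1.03586144 = 1.27237868
Annualized real rate = 1.27237868^(1/3) − 1 = 8.3608% → 8.36%.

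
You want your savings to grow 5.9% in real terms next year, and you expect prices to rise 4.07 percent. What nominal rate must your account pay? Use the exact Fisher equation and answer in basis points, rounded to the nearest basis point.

(1 + i) = (1 + r)(1 + π) = 1.05900 × 1.04070 = 1.1021013
i = 1.1021013 − 1, so the required nominal rate is 1021 basis points.

1021 basis points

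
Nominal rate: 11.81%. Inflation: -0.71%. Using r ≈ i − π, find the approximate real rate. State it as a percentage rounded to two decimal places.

12.52%

r ≈ i − π = 11.81% − (-0.71%) = 12.52%.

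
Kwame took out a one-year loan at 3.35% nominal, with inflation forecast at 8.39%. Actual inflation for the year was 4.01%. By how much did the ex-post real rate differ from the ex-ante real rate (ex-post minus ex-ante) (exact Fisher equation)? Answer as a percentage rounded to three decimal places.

Ex-ante: (1 + 0.0335)/(1 + 0.0839) − 1 = -4.6499%
Ex-post: (1 + 0.0335)/(1 + 0.0401) − 1 = -0.6346%
Difference (ex-post − ex-ante) = 4.0153% → 4.015%.

4.015%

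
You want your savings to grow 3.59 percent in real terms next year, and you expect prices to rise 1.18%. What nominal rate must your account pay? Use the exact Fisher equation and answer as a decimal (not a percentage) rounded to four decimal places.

0.0481

(1 + i) = (1 + r)(1 + π) = 1.03590 × 1.01180 = 1.04812362
i = 1.04812362 − 1, so the required nominal rate is 0.0481.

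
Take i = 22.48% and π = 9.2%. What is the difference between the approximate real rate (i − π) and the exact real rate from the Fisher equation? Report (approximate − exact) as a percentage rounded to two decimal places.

Approximate: r ≈ 22.480% − 9.200% = 13.2800%
Exact: (1 + 0.2248)/(1 + 0.0920) − 1 = 12.1612%
Error = 13.2800% − 12.1612% = 1.1188% → 1.12%.

1.12%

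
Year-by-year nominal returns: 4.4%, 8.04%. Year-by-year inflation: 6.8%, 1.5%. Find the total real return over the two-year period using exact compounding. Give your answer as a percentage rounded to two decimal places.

4.05%

Compound the nominal returns: 1.0440 × 1.0804 = 1.127938.
Compound inflation: 1.0680 × 1.0150 = 1.084020.
Deflate: 1.127938 / 1.084020 = 1.040514.
Total real return = 1.040514 − 1 → 4.05%.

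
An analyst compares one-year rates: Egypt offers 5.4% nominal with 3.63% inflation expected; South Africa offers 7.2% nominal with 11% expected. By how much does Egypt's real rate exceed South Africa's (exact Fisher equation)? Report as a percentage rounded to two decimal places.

5.13%

Egypt: (1 + 0.0540)/(1 + 0.0363) − 1 = 1.7080%
South Africa: (1 + 0.0720)/(1 + 0.1100) − 1 = -3.4234%
Differential = 1.7080% − (-3.4234%) = 5.1314% → 5.13%.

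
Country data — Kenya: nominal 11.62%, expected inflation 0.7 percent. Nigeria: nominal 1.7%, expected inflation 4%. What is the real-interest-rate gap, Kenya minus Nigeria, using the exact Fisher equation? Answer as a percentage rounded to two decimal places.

Kenya: (1 + 0.1162)/(1 + 0.0070) − 1 = 10.8441%
Nigeria: (1 + 0.0170)/(1 + 0.0400) − 1 = -2.2115%
Differential = 10.8441% − (-2.2115%) = 13.0556% → 13.06%.

13.06%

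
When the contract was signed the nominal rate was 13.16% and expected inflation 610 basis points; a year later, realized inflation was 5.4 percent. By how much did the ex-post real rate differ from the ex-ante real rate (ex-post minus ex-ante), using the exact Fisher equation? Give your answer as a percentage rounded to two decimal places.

0.71%

Ex-ante: (1 + 0.1316)/(1 + 0.0610) − 1 = 6.6541%
Ex-post: (1 + 0.1316)/(1 + 0.0540) − 1 = 7.3624%
Difference (ex-post − ex-ante) = 0.7083% → 0.71%.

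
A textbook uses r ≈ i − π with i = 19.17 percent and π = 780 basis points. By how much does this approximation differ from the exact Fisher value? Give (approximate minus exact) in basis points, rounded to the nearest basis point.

82 basis points

Approximate: r ≈ 19.170% − 7.800% = 11.3700%
Exact: (1 + 0.1917)/(1 + 0.0780) − 1 = 10.5473%
Error = 11.3700% − 10.5473% = 0.8227% → 82 basis points.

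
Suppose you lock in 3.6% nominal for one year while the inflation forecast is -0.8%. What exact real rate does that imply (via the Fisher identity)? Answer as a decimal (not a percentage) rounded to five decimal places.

0.04435

By the Fisher identity, 1 + r = (1 + i)/(1 + π).
1 + r = 1.03600 / 0.99200 = 1.0443548
r = 1.0443548 − 1 = 4.43548%, i.e. 0.04435.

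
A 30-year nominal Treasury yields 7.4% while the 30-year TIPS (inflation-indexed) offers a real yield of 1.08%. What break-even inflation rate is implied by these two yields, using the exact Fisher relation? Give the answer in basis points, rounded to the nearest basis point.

625 basis points

(1 + π) = (1 + i)/(1 + r) = 1.07400 / 1.01080 = 1.062525
Break-even inflation = 1.062525 − 1 → 625 basis points.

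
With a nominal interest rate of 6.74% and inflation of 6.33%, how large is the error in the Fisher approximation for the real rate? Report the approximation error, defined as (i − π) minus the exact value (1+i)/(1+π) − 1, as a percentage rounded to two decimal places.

0.02%

Approximate: r ≈ 6.740% − 6.330% = 0.4100%
Exact: (1 + 0.0674)/(1 + 0.0633) − 1 = 0.3856%
Error = 0.4100% − 0.3856% = 0.0244% → 0.02%.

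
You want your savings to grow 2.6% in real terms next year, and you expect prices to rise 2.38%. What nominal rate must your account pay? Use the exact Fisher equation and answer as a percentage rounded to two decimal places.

(1 + i) = (1 + r)(1 + π) = 1.02600 × 1.02380 = 1.0504188
i = 1.0504188 − 1, so the required nominal rate is 5.04%.

5.04%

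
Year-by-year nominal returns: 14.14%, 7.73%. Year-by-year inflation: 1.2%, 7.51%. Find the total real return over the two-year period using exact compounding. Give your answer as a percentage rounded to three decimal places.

Nominal growth factor = 1.1414 × 1.0773 = 1.229630
Price-level growth factor = 1.0120 × 1.0751 = 1.088001
Real growth factor = 1.229630 / 1.088001 = 1.130174
Total real return = 1.130174 − 1 → 13.017%.

13.017%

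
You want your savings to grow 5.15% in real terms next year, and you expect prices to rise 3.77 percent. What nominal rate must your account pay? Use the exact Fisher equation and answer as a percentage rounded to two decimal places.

(1 + i) = (1 + r)(1 + π) = 1.05150 × 1.03770 = 1.09114155
i = 1.09114155 − 1, so the required nominal rate is 9.11%.

9.11%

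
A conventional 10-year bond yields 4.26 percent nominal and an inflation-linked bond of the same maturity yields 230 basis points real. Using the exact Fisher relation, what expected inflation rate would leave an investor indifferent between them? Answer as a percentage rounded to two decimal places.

1.92%

(1 + π) = (1 + i)/(1 + r) = 1.04260 / 1.02300 = 1.019159
Break-even inflation = 1.019159 − 1 → 1.92%.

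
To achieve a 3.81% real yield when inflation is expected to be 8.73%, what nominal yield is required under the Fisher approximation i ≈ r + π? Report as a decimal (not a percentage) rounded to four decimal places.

i ≈ r + π = 3.81% + 8.73% = 0.1254.

0.1254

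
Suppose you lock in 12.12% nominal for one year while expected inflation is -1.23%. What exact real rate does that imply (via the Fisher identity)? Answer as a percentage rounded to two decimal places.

1 + r = 1.12120 / 0.98770 = 1.135162
r = 1.135162 − 1 = 13.5162%, i.e. 13.52%.

13.52%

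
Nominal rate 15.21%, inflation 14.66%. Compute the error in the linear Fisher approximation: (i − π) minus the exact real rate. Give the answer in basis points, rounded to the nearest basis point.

7 basis points

Approximate: r ≈ 15.210% − 14.660% = 0.5500%
Exact: (1 + 0.1521)/(1 + 0.1466) − 1 = 0.4797%
Error = 0.5500% − 0.4797% = 0.0703% → 7 basis points.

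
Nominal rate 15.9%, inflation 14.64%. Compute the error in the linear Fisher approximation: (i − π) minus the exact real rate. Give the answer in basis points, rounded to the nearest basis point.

16 basis points

Approximate: r ≈ 15.900% − 14.640% = 1.2600%
Exact: (1 + 0.1590)/(1 + 0.1464) − 1 = 1.0991%
Error = 1.2600% − 1.0991% = 0.1609% → 16 basis points.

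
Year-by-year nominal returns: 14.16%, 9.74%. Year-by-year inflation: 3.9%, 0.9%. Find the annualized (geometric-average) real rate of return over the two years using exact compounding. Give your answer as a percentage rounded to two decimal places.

Nominal growth factor = 1.1416 × 1.0974 = 1.25279184
Price-level growth factor = 1.0390 × 1.0090 = 1.04835100
Real growth factor = 1.25279184 / 1.04835100 = 1.19501182
Annualized real rate = 1.19501182^(1/2) − 1 = 9.3166% → 9.32%.

9.32%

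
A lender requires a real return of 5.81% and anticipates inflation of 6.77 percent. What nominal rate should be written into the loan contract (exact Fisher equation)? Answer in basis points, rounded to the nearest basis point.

1297 basis points

(1 + i) = (1 + r)(1 + π) = 1.05810 × 1.06770 = 1.12973337
i = 1.12973337 − 1, so the required nominal rate is 1297 basis points.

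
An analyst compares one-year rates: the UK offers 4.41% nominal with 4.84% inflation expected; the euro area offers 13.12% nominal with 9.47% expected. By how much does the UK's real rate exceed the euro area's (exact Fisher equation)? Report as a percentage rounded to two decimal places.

The UK: (1 + 0.0441)/(1 + 0.0484) − 1 = -0.4101%
The euro area: (1 + 0.1312)/(1 + 0.0947) − 1 = 3.3342%
Differential = -0.4101% − 3.3342% = -3.7444% → -3.74%.

-3.74%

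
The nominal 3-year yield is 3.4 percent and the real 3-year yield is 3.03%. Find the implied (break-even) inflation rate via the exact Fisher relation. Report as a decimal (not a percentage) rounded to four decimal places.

(1 + π) = (1 + i)/(1 + r) = 1.03400 / 1.03030 = 1.003591
Break-even inflation = 1.003591 − 1 → 0.0036.

0.0036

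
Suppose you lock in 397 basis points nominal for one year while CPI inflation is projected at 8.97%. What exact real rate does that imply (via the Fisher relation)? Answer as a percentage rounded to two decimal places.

1 + r = 1.03970 / 1.08970 = 0.954116
r = 0.954116 − 1 = -4.5884%, i.e. -4.59%.

-4.59%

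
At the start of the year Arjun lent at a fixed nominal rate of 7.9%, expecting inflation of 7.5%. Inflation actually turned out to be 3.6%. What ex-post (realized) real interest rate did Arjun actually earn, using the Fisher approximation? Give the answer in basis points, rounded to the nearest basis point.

430 basis points

Ex-post: 7.9% − 3.6% = 4.300%
So the realized real rate is 430 basis points.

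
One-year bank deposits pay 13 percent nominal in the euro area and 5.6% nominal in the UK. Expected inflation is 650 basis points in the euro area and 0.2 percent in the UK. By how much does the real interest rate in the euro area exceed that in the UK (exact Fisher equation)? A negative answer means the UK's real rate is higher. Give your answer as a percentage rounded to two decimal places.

0.71%

The euro area: (1 + 0.1300)/(1 + 0.0650) − 1 = 6.1033%
The UK: (1 + 0.0560)/(1 + 0.0020) − 1 = 5.3892%
Differential = 6.1033% − 5.3892% = 0.7141% → 0.71%.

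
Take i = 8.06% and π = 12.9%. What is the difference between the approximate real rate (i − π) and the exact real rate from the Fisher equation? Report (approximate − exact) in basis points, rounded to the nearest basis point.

Approximate: r ≈ 8.060% − 12.900% = -4.8400%
Exact: (1 + 0.0806)/(1 + 0.1290) − 1 = -4.2870%
Error = -4.8400% − (-4.2870%) = -0.5530% → -55 basis points.

-55 basis points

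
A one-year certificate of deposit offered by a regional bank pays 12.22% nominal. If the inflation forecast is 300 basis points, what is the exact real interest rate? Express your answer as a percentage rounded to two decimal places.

1 + r = 1.12220 / 1.03000 = 1.089515
r = 1.089515 − 1 = 8.9515%, i.e. 8.95%.

8.95%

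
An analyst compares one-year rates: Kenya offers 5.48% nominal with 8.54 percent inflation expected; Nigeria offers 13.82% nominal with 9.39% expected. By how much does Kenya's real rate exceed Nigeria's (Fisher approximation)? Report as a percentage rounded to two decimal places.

-7.49%

Kenya: 5.48% − 8.54% = -3.060%
Nigeria: 13.82% − 9.39% = 4.430%
Differential = -7.490% → -7.49%.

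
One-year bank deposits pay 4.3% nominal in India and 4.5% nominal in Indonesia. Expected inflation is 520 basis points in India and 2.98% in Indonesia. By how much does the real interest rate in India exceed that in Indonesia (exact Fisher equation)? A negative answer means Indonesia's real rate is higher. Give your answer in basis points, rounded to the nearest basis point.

India: (1 + 0.0430)/(1 + 0.0520) − 1 = -0.8555%
Indonesia: (1 + 0.0450)/(1 + 0.0298) − 1 = 1.4760%
Differential = -0.8555% − 1.4760% = -2.3315% → -233 basis points.

-233 basis points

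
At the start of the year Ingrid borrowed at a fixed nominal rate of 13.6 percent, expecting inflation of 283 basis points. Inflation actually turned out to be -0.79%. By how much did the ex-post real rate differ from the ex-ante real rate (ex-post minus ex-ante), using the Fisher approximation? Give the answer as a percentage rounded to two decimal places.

Ex-ante: 13.6% − 2.83% = 10.770%
Ex-post: 13.6% − (-0.79%) = 14.390%
Difference (ex-post − ex-ante) = 3.6200% → 3.62%.

3.62%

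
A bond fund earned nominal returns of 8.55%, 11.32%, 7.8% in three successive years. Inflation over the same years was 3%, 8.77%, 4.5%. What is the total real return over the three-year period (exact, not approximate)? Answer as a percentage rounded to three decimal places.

Nominal growth factor = 1.0855 × 1.1132 × 1.0780 = 1.302632
Price-level growth factor = 1.0300 × 1.0877 × 1.0450 = 1.170746
Real growth factor = 1.302632 / 1.170746 = 1.112651
Total real return = 1.112651 − 1 → 11.265%.

11.265%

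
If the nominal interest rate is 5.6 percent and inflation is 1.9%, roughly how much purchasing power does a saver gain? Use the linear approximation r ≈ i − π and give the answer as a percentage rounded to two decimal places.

r ≈ i − π = 5.6% − 1.9% = 3.70%.

3.70%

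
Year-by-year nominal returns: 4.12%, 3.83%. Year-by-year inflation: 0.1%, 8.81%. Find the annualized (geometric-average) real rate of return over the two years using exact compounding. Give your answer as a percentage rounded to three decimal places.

-0.373%

Compound the nominal returns: 1.0412 × 1.0383 = 1.08107796.
Compound inflation: 1.0010 × 1.0881 = 1.08918810.
Deflate: 1.08107796 / 1.08918810 = 0.99255396.
Annualized real rate = 0.99255396^(1/2) − 1 = -0.3730% → -0.373%.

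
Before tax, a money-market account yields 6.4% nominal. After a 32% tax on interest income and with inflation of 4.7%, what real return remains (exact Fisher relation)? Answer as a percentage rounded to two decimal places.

-0.33%

After-tax nominal return = 6.4% × (1 − 0.32) = 4.3520%.
1 + r = 1.04352 / 1.04700 = 0.996676
After-tax real rate = 0.996676 − 1 → -0.33%.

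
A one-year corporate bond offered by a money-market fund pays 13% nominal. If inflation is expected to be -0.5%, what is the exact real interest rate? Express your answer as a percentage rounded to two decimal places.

1 + r = 1.13000 / 0.99500 = 1.135678
r = 1.135678 − 1 = 13.5678%, i.e. 13.57%.

13.57%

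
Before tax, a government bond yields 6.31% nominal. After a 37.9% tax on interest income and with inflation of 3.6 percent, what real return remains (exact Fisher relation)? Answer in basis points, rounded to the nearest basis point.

After-tax nominal return = 6.31% × (1 − 0.379) = 3.91851%.
1 + r = 1.0391851 / 1.03600 = 1.003074
After-tax real rate = 1.003074 − 1 → 31 basis points.

31 basis points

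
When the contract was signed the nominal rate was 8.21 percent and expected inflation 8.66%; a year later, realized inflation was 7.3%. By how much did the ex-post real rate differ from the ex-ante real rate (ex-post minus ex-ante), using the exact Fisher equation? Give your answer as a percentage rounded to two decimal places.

1.26%

Ex-ante: (1 + 0.0821)/(1 + 0.0866) − 1 = -0.4141%
Ex-post: (1 + 0.0821)/(1 + 0.0730) − 1 = 0.8481%
Difference (ex-post − ex-ante) = 1.2622% → 1.26%.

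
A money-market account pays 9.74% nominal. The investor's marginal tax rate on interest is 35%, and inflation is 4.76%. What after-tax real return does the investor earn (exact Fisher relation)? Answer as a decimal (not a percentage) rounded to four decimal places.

After-tax nominal return = 9.74% × (1 − 0.35) = 6.3310%.
1 + r = 1.06331 / 1.04760 = 1.014996
After-tax real rate = 1.014996 − 1 → 0.0150.

0.0150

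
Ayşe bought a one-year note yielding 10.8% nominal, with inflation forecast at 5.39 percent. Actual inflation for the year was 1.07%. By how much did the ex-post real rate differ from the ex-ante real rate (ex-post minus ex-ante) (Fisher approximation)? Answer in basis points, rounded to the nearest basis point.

Ex-ante: 10.8% − 5.39% = 5.410%
Ex-post: 10.8% − 1.07% = 9.730%
Difference (ex-post − ex-ante) = 4.3200% → 432 basis points.

432 basis points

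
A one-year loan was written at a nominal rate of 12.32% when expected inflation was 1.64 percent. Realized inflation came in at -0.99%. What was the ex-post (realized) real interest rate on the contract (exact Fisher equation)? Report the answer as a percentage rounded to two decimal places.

Ex-post: (1 + 0.1232)/(1 − 0.0099) − 1 = 13.4431%
So the realized real rate is 13.44%.

13.44%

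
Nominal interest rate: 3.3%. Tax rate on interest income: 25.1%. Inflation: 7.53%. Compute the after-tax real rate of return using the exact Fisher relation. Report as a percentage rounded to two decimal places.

After-tax nominal return = 3.3% × (1 − 0.251) = 2.4717%.
1 + r = 1.024717 / 1.07530 = 0.952959
After-tax real rate = 0.952959 − 1 → -4.70%.

-4.70%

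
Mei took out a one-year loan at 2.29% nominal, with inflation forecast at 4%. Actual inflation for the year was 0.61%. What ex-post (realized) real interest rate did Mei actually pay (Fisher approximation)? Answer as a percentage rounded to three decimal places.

Ex-post: 2.29% − 0.61% = 1.680%
So the realized real rate is 1.680%.

1.680%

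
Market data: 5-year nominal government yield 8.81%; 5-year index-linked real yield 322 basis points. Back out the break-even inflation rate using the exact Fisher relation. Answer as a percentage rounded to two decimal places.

5.42%

(1 + π) = (1 + i)/(1 + r) = 1.08810 / 1.03220 = 1.054156
Break-even inflation = 1.054156 − 1 → 5.42%.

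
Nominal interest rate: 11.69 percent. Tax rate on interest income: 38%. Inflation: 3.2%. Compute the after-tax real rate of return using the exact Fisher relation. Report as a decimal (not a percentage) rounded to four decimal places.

0.0392

After-tax nominal return = 11.69% × (1 − 0.38) = 7.2478%.
1 + r = 1.072478 / 1.03200 = 1.039223
After-tax real rate = 1.039223 − 1 → 0.0392.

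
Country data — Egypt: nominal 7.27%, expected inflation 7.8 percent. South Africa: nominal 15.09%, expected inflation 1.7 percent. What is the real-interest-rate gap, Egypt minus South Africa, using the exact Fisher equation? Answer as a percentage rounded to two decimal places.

Egypt: (1 + 0.0727)/(1 + 0.0780) − 1 = -0.4917%
South Africa: (1 + 0.1509)/(1 + 0.0170) − 1 = 13.1662%
Differential = -0.4917% − 13.1662% = -13.6578% → -13.66%.

-13.66%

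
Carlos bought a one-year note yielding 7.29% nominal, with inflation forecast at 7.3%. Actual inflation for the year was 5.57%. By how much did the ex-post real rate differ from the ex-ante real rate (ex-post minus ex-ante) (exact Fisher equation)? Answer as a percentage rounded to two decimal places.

Ex-ante: (1 + 0.0729)/(1 + 0.0730) − 1 = -0.0093%
Ex-post: (1 + 0.0729)/(1 + 0.0557) − 1 = 1.6293%
Difference (ex-post − ex-ante) = 1.6386% → 1.64%.

1.64%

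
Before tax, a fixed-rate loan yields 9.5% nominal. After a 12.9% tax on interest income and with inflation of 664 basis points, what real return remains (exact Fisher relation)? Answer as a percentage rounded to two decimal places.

After-tax nominal return = 9.5% × (1 − 0.129) = 8.2745%.
1 + r = 1.082745 / 1.06640 = 1.015327
After-tax real rate = 1.015327 − 1 → 1.53%.

1.53%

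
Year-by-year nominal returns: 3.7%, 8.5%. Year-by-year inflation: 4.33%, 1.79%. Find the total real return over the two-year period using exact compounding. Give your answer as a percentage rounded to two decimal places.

Compound the nominal returns: 1.0370 × 1.0850 = 1.125145.
Compound inflation: 1.0433 × 1.0179 = 1.061975.
Deflate: 1.125145 / 1.061975 = 1.059483.
Total real return = 1.059483 − 1 → 5.95%.

5.95%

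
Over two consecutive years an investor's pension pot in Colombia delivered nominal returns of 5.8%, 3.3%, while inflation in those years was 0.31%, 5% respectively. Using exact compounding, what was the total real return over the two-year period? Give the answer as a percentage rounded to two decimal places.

3.77%

Nominal growth factor = 1.0580 × 1.0330 = 1.092914
Price-level growth factor = 1.0031 × 1.0500 = 1.053255
Real growth factor = 1.092914 / 1.053255 = 1.037654
Total real return = 1.037654 − 1 → 3.77%.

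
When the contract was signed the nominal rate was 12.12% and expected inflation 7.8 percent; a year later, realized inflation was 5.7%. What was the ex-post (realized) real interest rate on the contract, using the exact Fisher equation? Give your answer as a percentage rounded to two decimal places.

Ex-post: (1 + 0.1212)/(1 + 0.0570) − 1 = 6.0738%
So the realized real rate is 6.07%.

6.07%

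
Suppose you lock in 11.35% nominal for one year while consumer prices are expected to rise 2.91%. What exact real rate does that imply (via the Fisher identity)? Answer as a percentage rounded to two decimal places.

By the Fisher identity, 1 + r = (1 + i)/(1 + π).
1 + r = 1.11350 / 1.02910 = 1.082013
r = 1.082013 − 1 = 8.2013%, i.e. 8.20%.

8.20%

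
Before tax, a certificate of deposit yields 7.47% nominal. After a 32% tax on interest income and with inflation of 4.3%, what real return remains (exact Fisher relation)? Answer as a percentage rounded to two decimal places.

0.75%

After-tax nominal return = 7.47% × (1 − 0.32) = 5.0796%.
1 + r = 1.050796 / 1.04300 = 1.007475
After-tax real rate = 1.007475 − 1 → 0.75%.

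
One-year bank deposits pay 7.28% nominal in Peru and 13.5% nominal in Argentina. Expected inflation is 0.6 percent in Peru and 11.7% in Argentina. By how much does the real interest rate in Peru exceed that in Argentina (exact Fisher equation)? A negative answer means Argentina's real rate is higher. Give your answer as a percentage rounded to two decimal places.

5.03%

Peru: (1 + 0.0728)/(1 + 0.0060) − 1 = 6.6402%
Argentina: (1 + 0.1350)/(1 + 0.1170) − 1 = 1.6115%
Differential = 6.6402% − 1.6115% = 5.0287% → 5.03%.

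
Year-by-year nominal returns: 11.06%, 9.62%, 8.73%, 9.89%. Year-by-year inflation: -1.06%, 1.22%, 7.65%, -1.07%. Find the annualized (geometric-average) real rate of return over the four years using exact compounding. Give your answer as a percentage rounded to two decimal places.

8.07%

Compound the nominal returns: 1.1106 × 1.0962 × 1.0873 × 1.0989 = 1.45463833.
Compound inflation: 0.9894 × 1.0122 × 1.0765 × 0.9893 = 1.06654770.
Deflate: 1.45463833 / 1.06654770 = 1.36387556.
Annualized real rate = 1.36387556^(1/4) − 1 = 8.0671% → 8.07%.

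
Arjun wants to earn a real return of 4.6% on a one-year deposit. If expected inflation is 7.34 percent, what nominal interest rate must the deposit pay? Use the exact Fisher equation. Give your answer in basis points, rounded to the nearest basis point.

(1 + i) = (1 + r)(1 + π) = 1.04600 × 1.07340 = 1.1227764
i = 1.1227764 − 1, so the required nominal rate is 1228 basis points.

1228 basis points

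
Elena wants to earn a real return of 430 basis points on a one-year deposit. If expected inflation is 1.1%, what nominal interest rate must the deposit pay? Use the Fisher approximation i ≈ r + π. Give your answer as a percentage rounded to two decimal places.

i ≈ r + π = 4.3% + 1.1% = 5.40%.

5.40%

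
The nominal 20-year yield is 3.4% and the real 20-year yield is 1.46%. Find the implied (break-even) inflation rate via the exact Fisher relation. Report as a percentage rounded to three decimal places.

1.912%

(1 + π) = (1 + i)/(1 + r) = 1.03400 / 1.01460 = 1.019121
Break-even inflation = 1.019121 − 1 → 1.912%.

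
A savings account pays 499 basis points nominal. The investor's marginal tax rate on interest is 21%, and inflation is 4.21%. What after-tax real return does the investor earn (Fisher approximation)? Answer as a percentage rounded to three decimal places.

After-tax nominal return = 4.99% × (1 − 0.21) = 3.9421%.
r ≈ 3.9421% − 4.21% → -0.268%.

-0.268%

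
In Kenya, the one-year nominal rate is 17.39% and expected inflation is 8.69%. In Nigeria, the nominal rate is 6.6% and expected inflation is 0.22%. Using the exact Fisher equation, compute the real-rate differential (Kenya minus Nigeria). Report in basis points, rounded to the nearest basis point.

164 basis points

Kenya: (1 + 0.1739)/(1 + 0.0869) − 1 = 8.0044%
Nigeria: (1 + 0.0660)/(1 + 0.0022) − 1 = 6.3660%
Differential = 8.0044% − 6.3660% = 1.6384% → 164 basis points.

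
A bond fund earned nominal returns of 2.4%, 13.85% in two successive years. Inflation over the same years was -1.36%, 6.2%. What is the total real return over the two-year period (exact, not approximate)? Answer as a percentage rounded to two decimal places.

Nominal growth factor = 1.0240 × 1.1385 = 1.165824
Price-level growth factor = 0.9864 × 1.0620 = 1.047557
Real growth factor = 1.165824 / 1.047557 = 1.112898
Total real return = 1.112898 − 1 → 11.29%.

11.29%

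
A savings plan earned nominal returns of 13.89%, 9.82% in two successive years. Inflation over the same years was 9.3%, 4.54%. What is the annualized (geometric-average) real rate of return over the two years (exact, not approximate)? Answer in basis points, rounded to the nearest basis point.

Nominal growth factor = 1.1389 × 1.0982 = 1.25073998
Price-level growth factor = 1.0930 × 1.0454 = 1.14262220
Real growth factor = 1.25073998 / 1.14262220 = 1.09462251
Annualized real rate = 1.09462251^(1/2) − 1 = 4.6242% → 462 basis points.

462 basis points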